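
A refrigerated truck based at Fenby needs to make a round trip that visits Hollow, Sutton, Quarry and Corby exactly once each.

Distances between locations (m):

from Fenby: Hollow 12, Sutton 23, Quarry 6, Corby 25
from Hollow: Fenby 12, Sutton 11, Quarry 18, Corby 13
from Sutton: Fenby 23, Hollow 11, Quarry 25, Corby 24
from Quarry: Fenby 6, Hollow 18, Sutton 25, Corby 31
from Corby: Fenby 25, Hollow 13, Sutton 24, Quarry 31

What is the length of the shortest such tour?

Fenby - Hollow - Sutton - Quarry - Corby - Fenby: 12+11+25+31+25 = 104
Fenby - Hollow - Sutton - Corby - Quarry - Fenby: 12+11+24+31+6 = 84
Fenby - Hollow - Quarry - Sutton - Corby - Fenby: 12+18+25+24+25 = 104
Fenby - Hollow - Quarry - Corby - Sutton - Fenby: 12+18+31+24+23 = 108
Fenby - Hollow - Corby - Sutton - Quarry - Fenby: 12+13+24+25+6 = 80
Fenby - Hollow - Corby - Quarry - Sutton - Fenby: 12+13+31+25+23 = 104
Fenby - Sutton - Hollow - Quarry - Corby - Fenby: 23+11+18+31+25 = 108
Fenby - Sutton - Hollow - Corby - Quarry - Fenby: 23+11+13+31+6 = 84
Fenby - Sutton - Quarry - Hollow - Corby - Fenby: 23+25+18+13+25 = 104
Fenby - Sutton - Corby - Hollow - Quarry - Fenby: 23+24+13+18+6 = 84
Fenby - Quarry - Hollow - Sutton - Corby - Fenby: 6+18+11+24+25 = 84
Fenby - Quarry - Sutton - Hollow - Corby - Fenby: 6+25+11+13+25 = 80
The minimum is 80.
One optimal route: Fenby → Hollow → Corby → Sutton → Quarry → Fenby (or its reverse).

80 m — the shortest possible round trip.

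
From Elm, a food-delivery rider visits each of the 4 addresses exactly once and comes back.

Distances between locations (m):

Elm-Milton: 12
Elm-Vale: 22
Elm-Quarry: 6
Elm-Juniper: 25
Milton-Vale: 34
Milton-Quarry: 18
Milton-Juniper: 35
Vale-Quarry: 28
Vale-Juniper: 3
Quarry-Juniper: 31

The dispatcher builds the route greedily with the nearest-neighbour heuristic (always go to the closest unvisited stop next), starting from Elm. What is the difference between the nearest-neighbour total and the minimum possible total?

The nearest-neighbour route is 2 m longer than optimal.

From Elm: Quarry=6, Milton=12, Vale=22, Juniper=25 → choose Quarry (6).
From Quarry: Milton=18, Vale=28, Juniper=31 → choose Milton (18).
From Milton: Vale=34, Juniper=35 → choose Vale (34).
From Vale: Juniper=3 → choose Juniper (3).
NN route Elm → Quarry → Milton → Vale → Juniper → Elm costs 86.
Optimal: Elm → Milton → Juniper → Vale → Quarry → Elm costs 84 (by enumerating all 12 distinct tours).
Excess = 86 − 84 = 2.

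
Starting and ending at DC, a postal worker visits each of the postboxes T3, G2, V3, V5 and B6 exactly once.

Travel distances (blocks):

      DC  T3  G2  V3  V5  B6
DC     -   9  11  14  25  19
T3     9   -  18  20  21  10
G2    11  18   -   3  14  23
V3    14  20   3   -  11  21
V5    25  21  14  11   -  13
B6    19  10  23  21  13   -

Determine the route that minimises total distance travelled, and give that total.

DC→T3→G2→V3→V5→B6→DC: 9+18+3+11+13+19 = 73
DC→T3→G2→V3→B6→V5→DC: 9+18+3+21+13+25 = 89
DC→T3→G2→V5→V3→B6→DC: 9+18+14+11+21+19 = 92
DC→T3→G2→V5→B6→V3→DC: 9+18+14+13+21+14 = 89
DC→T3→G2→B6→V3→V5→DC: 9+18+23+21+11+25 = 107
DC→T3→G2→B6→V5→V3→DC: 9+18+23+13+11+14 = 88
DC→T3→V3→G2→V5→B6→DC: 9+20+3+14+13+19 = 78
DC→T3→V3→G2→B6→V5→DC: 9+20+3+23+13+25 = 93
DC→T3→V3→V5→G2→B6→DC: 9+20+11+14+23+19 = 96
DC→T3→V3→V5→B6→G2→DC: 9+20+11+13+23+11 = 87
DC→T3→V3→B6→G2→V5→DC: 9+20+21+23+14+25 = 112
DC→T3→V3→B6→V5→G2→DC: 9+20+21+13+14+11 = 88
DC→T3→V5→G2→V3→B6→DC: 9+21+14+3+21+19 = 87
DC→T3→V5→G2→B6→V3→DC: 9+21+14+23+21+14 = 102
… (46 more)
DC→T3→B6→V5→V3→G2→DC: 9+10+13+11+3+11 = 57  ← best
The minimum is 57.
One optimal route: DC → T3 → B6 → V5 → V3 → G2 → DC (or its reverse).

Minimum total distance: 57 blocks.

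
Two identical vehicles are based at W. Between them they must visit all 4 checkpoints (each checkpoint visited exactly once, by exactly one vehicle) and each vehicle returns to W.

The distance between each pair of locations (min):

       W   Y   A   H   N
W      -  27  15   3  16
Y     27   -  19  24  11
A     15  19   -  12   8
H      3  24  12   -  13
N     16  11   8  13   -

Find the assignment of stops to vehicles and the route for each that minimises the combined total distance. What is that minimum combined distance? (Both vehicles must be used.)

There are 2^3 − 1 = 7 ways to divide the 4 stops into two non-empty groups. For each, the best each vehicle can do is its own shortest tour through its group:
  {Y} + {A, H, N}: 54 + 39 = 93
  {A} + {Y, H, N}: 30 + 54 = 84
  {Y, A} + {H, N}: 61 + 32 = 93
  {H} + {Y, A, N}: 6 + 61 = 67
  {Y, H} + {A, N}: 54 + 39 = 93
  {A, H} + {Y, N}: 30 + 54 = 84
  … (7 splits in total)
Best: vehicle 1 W → H → W = 6; vehicle 2 W → Y → N → A → W = 61; combined 67.

Minimum combined distance: 67 min.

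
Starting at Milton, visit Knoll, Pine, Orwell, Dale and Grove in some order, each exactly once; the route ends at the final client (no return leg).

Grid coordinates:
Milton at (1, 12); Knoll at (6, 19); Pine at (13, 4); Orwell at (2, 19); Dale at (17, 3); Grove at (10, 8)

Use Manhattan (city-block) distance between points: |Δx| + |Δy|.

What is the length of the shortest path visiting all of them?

There are 5! = 120 possible orderings.
Milton - Knoll - Pine - Orwell - Dale - Grove: 12+22+26+31+12 = 103
Milton - Knoll - Pine - Orwell - Grove - Dale: 12+22+26+19+12 = 91
Milton - Knoll - Pine - Dale - Orwell - Grove: 12+22+5+31+19 = 89
Milton - Knoll - Pine - Dale - Grove - Orwell: 12+22+5+12+19 = 70
Milton - Knoll - Pine - Grove - Orwell - Dale: 12+22+7+19+31 = 91
Milton - Knoll - Pine - Grove - Dale - Orwell: 12+22+7+12+31 = 84
Milton - Knoll - Orwell - Pine - Dale - Grove: 12+4+26+5+12 = 59
Milton - Knoll - Orwell - Pine - Grove - Dale: 12+4+26+7+12 = 61
Milton - Knoll - Orwell - Dale - Pine - Grove: 12+4+31+5+7 = 59
Milton - Knoll - Orwell - Dale - Grove - Pine: 12+4+31+12+7 = 66
Milton - Knoll - Orwell - Grove - Pine - Dale: 12+4+19+7+5 = 47
Milton - Knoll - Orwell - Grove - Dale - Pine: 12+4+19+12+5 = 52
Milton - Knoll - Dale - Pine - Orwell - Grove: 12+27+5+26+19 = 89
Milton - Knoll - Dale - Pine - Grove - Orwell: 12+27+5+7+19 = 70
… (106 more)
Milton - Orwell - Knoll - Grove - Pine - Dale: 8+4+15+7+5 = 39  ← best
The minimum is 39.
One shortest path: Milton → Orwell → Knoll → Grove → Pine → Dale.

39 — the minimum one-way total.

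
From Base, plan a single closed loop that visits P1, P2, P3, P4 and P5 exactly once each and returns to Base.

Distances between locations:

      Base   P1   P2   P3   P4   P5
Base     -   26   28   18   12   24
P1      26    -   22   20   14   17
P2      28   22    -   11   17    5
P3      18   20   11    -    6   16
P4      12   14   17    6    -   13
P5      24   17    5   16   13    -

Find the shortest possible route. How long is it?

77 — the shortest possible round trip.

Base → P1 → P2 → P3 → P4 → P5 → Base: 26+22+11+6+13+24 = 102
Base → P1 → P2 → P3 → P5 → P4 → Base: 26+22+11+16+13+12 = 100
Base → P1 → P2 → P4 → P3 → P5 → Base: 26+22+17+6+16+24 = 111
Base → P1 → P2 → P4 → P5 → P3 → Base: 26+22+17+13+16+18 = 112
Base → P1 → P2 → P5 → P3 → P4 → Base: 26+22+5+16+6+12 = 87
Base → P1 → P2 → P5 → P4 → P3 → Base: 26+22+5+13+6+18 = 90
Base → P1 → P3 → P2 → P4 → P5 → Base: 26+20+11+17+13+24 = 111
Base → P1 → P3 → P2 → P5 → P4 → Base: 26+20+11+5+13+12 = 87
Base → P1 → P3 → P4 → P2 → P5 → Base: 26+20+6+17+5+24 = 98
Base → P1 → P3 → P4 → P5 → P2 → Base: 26+20+6+13+5+28 = 98
Base → P1 → P3 → P5 → P2 → P4 → Base: 26+20+16+5+17+12 = 96
Base → P1 → P3 → P5 → P4 → P2 → Base: 26+20+16+13+17+28 = 120
Base → P1 → P4 → P2 → P3 → P5 → Base: 26+14+17+11+16+24 = 108
Base → P1 → P4 → P2 → P5 → P3 → Base: 26+14+17+5+16+18 = 96
… (46 more)
Base → P1 → P5 → P2 → P3 → P4 → Base: 26+17+5+11+6+12 = 77  ← best
The minimum is 77.
One optimal route: Base → P1 → P5 → P2 → P3 → P4 → Base (or its reverse).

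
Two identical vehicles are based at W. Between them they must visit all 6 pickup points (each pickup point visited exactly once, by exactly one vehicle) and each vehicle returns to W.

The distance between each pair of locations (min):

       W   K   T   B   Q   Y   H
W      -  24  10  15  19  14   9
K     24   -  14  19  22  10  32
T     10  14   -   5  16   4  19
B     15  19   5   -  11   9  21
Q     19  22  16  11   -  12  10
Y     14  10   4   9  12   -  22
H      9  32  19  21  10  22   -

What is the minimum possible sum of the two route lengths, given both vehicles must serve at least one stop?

90 min — the smallest possible combined total.

Check every non-empty split of the stops between the two vehicles; for each half take its own optimal tour:
  {K} + {T, B, Q, Y, H}: 48 + 53 = 101
  {T} + {K, B, Q, Y, H}: 20 + 73 = 93
  {K, T} + {B, Q, Y, H}: 48 + 53 = 101
  {B} + {K, T, Q, Y, H}: 30 + 65 = 95
  {K, B} + {T, Q, Y, H}: 58 + 45 = 103
  {T, B} + {K, Q, Y, H}: 30 + 65 = 95
  … (31 splits in total)
  {K, T, B, Q, Y} + {H}: 72 + 18 = 90  ← best
Best: vehicle 1 W → K → Y → Q → B → T → W = 72; vehicle 2 W → H → W = 18; combined 90.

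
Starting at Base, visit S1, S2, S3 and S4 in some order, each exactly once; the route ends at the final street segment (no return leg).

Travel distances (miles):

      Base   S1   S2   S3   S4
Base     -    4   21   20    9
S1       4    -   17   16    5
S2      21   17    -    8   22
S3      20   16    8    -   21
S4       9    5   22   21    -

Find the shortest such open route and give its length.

Shortest open route: 38 miles.

There are 4! = 24 possible orderings.
Base → S1 → S2 → S3 → S4: 4+17+8+21 = 50
Base → S1 → S2 → S4 → S3: 4+17+22+21 = 64
Base → S1 → S3 → S2 → S4: 4+16+8+22 = 50
Base → S1 → S3 → S4 → S2: 4+16+21+22 = 63
Base → S1 → S4 → S2 → S3: 4+5+22+8 = 39
Base → S1 → S4 → S3 → S2: 4+5+21+8 = 38
Base → S2 → S1 → S3 → S4: 21+17+16+21 = 75
Base → S2 → S1 → S4 → S3: 21+17+5+21 = 64
Base → S2 → S3 → S1 → S4: 21+8+16+5 = 50
Base → S2 → S3 → S4 → S1: 21+8+21+5 = 55
Base → S2 → S4 → S1 → S3: 21+22+5+16 = 64
Base → S2 → S4 → S3 → S1: 21+22+21+16 = 80
Base → S3 → S1 → S2 → S4: 20+16+17+22 = 75
Base → S3 → S1 → S4 → S2: 20+16+5+22 = 63
… (10 more)
The minimum is 38.
One shortest path: Base → S1 → S4 → S3 → S2.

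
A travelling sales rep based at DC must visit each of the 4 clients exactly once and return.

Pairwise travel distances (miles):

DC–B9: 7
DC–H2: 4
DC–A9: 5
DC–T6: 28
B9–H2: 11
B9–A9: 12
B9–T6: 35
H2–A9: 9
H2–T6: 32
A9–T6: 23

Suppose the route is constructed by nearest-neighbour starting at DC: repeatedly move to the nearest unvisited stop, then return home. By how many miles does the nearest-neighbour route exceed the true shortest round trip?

From DC: H2=4, A9=5, B9=7, T6=28 → choose H2 (4).
From H2: A9=9, B9=11, T6=32 → choose A9 (9).
From A9: B9=12, T6=23 → choose B9 (12).
From B9: T6=35 → choose T6 (35).
NN route DC → H2 → A9 → B9 → T6 → DC costs 88.
Optimal: DC → B9 → H2 → A9 → T6 → DC costs 78 (by enumerating all 12 distinct tours).
Excess = 88 − 78 = 10.

The nearest-neighbour route is 10 miles longer than optimal.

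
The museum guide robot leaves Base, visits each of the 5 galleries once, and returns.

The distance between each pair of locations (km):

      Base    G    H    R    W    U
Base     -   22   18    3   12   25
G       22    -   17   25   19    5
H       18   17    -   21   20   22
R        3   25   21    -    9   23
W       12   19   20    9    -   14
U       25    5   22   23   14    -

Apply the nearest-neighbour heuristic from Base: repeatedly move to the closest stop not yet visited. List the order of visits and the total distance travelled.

66 km along Base → R → W → U → G → H → Base.

From Base: distances to unvisited — R=3, W=12, H=18, G=22, U=25. Nearest is R (3).
From R: distances to unvisited — W=9, H=21, U=23, G=25. Nearest is W (9).
From W: distances to unvisited — U=14, G=19, H=20. Nearest is U (14).
From U: distances to unvisited — G=5, H=22. Nearest is G (5).
From G: distances to unvisited — H=17. Nearest is H (17).
Return H→Base: 18.
Total = 3 + 9 + 14 + 5 + 17 + 18 = 66.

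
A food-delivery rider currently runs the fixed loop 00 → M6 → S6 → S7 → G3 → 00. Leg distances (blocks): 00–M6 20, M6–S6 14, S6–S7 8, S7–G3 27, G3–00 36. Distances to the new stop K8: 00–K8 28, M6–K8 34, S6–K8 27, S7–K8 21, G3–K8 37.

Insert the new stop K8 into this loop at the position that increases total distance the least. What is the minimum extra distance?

Adding 29 blocks by placing K8 on the G3–00 leg.

Insertion cost between consecutive stops i–j is d(i,K8) + d(K8,j) − d(i,j):
  between 00 and M6: 28 + 34 − 20 = 42
  between M6 and S6: 34 + 27 − 14 = 47
  between S6 and S7: 27 + 21 − 8 = 40
  between S7 and G3: 21 + 37 − 27 = 31
  between G3 and 00: 37 + 28 − 36 = 29
Cheapest insertion is between G3 and 00, adding 29.
New total = 105 + 29 = 134.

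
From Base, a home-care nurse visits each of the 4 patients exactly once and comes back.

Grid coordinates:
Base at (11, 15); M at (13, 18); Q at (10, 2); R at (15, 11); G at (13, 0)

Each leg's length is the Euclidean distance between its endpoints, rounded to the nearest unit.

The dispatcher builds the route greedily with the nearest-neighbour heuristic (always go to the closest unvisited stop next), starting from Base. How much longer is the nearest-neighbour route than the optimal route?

1 longer than the optimal tour.

Base: M=4, R=6, Q=13, G=15 ⇒ M
M: R=7, Q=16, G=18 ⇒ R
R: Q=10, G=11 ⇒ Q
Q: G=4 ⇒ G
NN route Base → M → R → Q → G → Base costs 40.
Optimal: Base → M → R → G → Q → Base costs 39 (by enumerating all 12 distinct tours).
Excess = 40 − 39 = 1.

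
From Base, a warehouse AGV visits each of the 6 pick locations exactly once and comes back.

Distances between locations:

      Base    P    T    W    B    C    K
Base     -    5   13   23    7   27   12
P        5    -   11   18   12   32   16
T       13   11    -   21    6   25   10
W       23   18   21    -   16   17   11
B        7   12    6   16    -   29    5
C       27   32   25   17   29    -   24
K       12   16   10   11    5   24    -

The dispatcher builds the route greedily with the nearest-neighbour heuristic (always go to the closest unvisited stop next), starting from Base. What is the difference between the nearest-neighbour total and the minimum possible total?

From Base: P=5, B=7, K=12, T=13, W=23, C=27 → choose P (5).
From P: T=11, B=12, K=16, W=18, C=32 → choose T (11).
From T: B=6, K=10, W=21, C=25 → choose B (6).
From B: K=5, W=16, C=29 → choose K (5).
From K: W=11, C=24 → choose W (11).
From W: C=17 → choose C (17).
NN route Base → P → T → B → K → W → C → Base costs 82.
Optimal: Base → P → T → C → W → K → B → Base costs 81 (by enumerating all 360 distinct tours).
Excess = 82 − 81 = 1.

The nearest-neighbour route is 1 longer than optimal.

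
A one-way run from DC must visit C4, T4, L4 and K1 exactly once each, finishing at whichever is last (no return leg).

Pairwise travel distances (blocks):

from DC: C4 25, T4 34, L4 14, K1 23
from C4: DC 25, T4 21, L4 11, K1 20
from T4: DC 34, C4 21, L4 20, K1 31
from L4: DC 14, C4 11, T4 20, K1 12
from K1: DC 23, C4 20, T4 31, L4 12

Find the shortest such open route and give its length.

There are 4! = 24 possible orderings.
DC→C4→T4→L4→K1: 25+21+20+12 = 78
DC→C4→T4→K1→L4: 25+21+31+12 = 89
DC→C4→L4→T4→K1: 25+11+20+31 = 87
DC→C4→L4→K1→T4: 25+11+12+31 = 79
DC→C4→K1→T4→L4: 25+20+31+20 = 96
DC→C4→K1→L4→T4: 25+20+12+20 = 77
DC→T4→C4→L4→K1: 34+21+11+12 = 78
DC→T4→C4→K1→L4: 34+21+20+12 = 87
DC→T4→L4→C4→K1: 34+20+11+20 = 85
DC→T4→L4→K1→C4: 34+20+12+20 = 86
DC→T4→K1→C4→L4: 34+31+20+11 = 96
DC→T4→K1→L4→C4: 34+31+12+11 = 88
DC→L4→C4→T4→K1: 14+11+21+31 = 77
DC→L4→C4→K1→T4: 14+11+20+31 = 76
… (10 more)
DC→L4→K1→C4→T4: 14+12+20+21 = 67  ← best
The minimum is 67.
One shortest path: DC → L4 → K1 → C4 → T4.

67 blocks — the minimum one-way total.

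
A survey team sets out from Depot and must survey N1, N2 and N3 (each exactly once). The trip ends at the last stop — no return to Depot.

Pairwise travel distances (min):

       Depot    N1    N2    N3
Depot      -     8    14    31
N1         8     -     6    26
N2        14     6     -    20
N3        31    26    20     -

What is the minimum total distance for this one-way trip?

There are 3! = 6 possible orderings.
Depot → N1 → N2 → N3: 8+6+20 = 34
Depot → N1 → N3 → N2: 8+26+20 = 54
Depot → N2 → N1 → N3: 14+6+26 = 46
Depot → N2 → N3 → N1: 14+20+26 = 60
Depot → N3 → N1 → N2: 31+26+6 = 63
Depot → N3 → N2 → N1: 31+20+6 = 57
The minimum is 34.
One shortest path: Depot → N1 → N2 → N3.

Minimum one-way distance = 34 min.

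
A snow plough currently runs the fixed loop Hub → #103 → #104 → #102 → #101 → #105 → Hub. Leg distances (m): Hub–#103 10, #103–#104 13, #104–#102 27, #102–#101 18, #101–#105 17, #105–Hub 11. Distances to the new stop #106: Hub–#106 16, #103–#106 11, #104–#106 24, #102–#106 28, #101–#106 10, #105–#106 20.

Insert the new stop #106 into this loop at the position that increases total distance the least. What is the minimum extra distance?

Insertion cost between consecutive stops i–j is d(i,#106) + d(#106,j) − d(i,j):
  between Hub and #103: 16 + 11 − 10 = 17
  between #103 and #104: 11 + 24 − 13 = 22
  between #104 and #102: 24 + 28 − 27 = 25
  between #102 and #101: 28 + 10 − 18 = 20
  between #101 and #105: 10 + 20 − 17 = 13
  between #105 and Hub: 20 + 16 − 11 = 25
Cheapest insertion is between #101 and #105, adding 13.
New total = 96 + 13 = 109.

+13 m — insert #106 between #101 and #105.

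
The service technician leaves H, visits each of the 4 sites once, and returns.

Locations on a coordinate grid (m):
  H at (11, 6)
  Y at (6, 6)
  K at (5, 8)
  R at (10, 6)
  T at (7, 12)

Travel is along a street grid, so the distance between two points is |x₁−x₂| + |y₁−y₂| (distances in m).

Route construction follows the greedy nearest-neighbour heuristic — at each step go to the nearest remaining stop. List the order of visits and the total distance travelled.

Total distance 24 m via the nearest-neighbour route H → R → Y → K → T → H.

From H: distances to unvisited — R=1, Y=5, K=8, T=10. Nearest is R (1).
From R: distances to unvisited — Y=4, K=7, T=9. Nearest is Y (4).
From Y: distances to unvisited — K=3, T=7. Nearest is K (3).
From K: distances to unvisited — T=6. Nearest is T (6).
Return T→H: 10.
Total = 1 + 4 + 3 + 6 + 10 = 24.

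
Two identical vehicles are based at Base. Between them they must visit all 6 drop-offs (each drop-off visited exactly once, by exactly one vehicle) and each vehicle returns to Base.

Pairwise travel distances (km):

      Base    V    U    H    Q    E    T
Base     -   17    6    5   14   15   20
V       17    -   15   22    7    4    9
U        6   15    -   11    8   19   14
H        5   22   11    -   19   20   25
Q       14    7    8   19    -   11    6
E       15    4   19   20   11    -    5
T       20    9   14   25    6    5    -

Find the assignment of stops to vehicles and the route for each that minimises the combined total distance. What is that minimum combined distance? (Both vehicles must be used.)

Check every non-empty split of the stops between the two vehicles; for each half take its own optimal tour:
  {V} + {U, H, Q, E, T}: 34 + 50 = 84
  {U} + {V, H, Q, E, T}: 12 + 56 = 68
  {V, U} + {H, Q, E, T}: 38 + 50 = 88
  {H} + {V, U, Q, E, T}: 10 + 46 = 56
  {V, H} + {U, Q, E, T}: 44 + 40 = 84
  {U, H} + {V, Q, E, T}: 22 + 46 = 68
  … (31 splits in total)
Best: vehicle 1 Base → H → Base = 10; vehicle 2 Base → V → E → T → Q → U → Base = 46; combined 56.

56 km — the smallest possible combined total.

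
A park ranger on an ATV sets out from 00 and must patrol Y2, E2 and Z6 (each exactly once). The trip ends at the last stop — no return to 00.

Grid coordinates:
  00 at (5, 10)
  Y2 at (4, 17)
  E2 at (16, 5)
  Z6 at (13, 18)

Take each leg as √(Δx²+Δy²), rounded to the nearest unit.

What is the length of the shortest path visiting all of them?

Minimum one-way distance = 29.

There are 3! = 6 possible orderings.
00 → Y2 → E2 → Z6: 7+17+13 = 37
00 → Y2 → Z6 → E2: 7+9+13 = 29
00 → E2 → Y2 → Z6: 12+17+9 = 38
00 → E2 → Z6 → Y2: 12+13+9 = 34
00 → Z6 → Y2 → E2: 11+9+17 = 37
00 → Z6 → E2 → Y2: 11+13+17 = 41
The minimum is 29.
One shortest path: 00 → Y2 → Z6 → E2.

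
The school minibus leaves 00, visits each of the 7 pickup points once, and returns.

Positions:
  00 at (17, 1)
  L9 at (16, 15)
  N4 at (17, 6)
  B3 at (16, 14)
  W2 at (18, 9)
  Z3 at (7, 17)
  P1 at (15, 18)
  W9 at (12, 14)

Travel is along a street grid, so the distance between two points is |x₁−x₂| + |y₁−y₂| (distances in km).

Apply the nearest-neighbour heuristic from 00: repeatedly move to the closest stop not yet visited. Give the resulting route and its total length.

At 00 the remaining stops are N4 5, W2 9, B3 14, L9 15, W9 18, P1 19, Z3 26; go to N4.
At N4 the remaining stops are W2 4, B3 9, L9 10, W9 13, P1 14, Z3 21; go to W2.
At W2 the remaining stops are B3 7, L9 8, W9 11, P1 12, Z3 19; go to B3.
At B3 the remaining stops are L9 1, W9 4, P1 5, Z3 12; go to L9.
At L9 the remaining stops are P1 4, W9 5, Z3 11; go to P1.
At P1 the remaining stops are W9 7, Z3 9; go to W9.
At W9 the remaining stops are Z3 8; go to Z3.
Return Z3→00: 26.
Total = 5 + 4 + 7 + 1 + 4 + 7 + 8 + 26 = 62.

Total distance 62 km via the nearest-neighbour route 00 → N4 → W2 → B3 → L9 → P1 → W9 → Z3 → 00.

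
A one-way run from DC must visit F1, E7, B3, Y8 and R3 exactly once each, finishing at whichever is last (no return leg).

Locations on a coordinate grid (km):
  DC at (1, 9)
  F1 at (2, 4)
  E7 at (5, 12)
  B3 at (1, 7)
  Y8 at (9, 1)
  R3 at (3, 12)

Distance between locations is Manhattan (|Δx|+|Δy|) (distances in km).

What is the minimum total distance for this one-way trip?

There are 5! = 120 possible orderings.
DC → F1 → E7 → B3 → Y8 → R3: 6+11+9+14+17 = 57
DC → F1 → E7 → B3 → R3 → Y8: 6+11+9+7+17 = 50
DC → F1 → E7 → Y8 → B3 → R3: 6+11+15+14+7 = 53
DC → F1 → E7 → Y8 → R3 → B3: 6+11+15+17+7 = 56
DC → F1 → E7 → R3 → B3 → Y8: 6+11+2+7+14 = 40
DC → F1 → E7 → R3 → Y8 → B3: 6+11+2+17+14 = 50
DC → F1 → B3 → E7 → Y8 → R3: 6+4+9+15+17 = 51
DC → F1 → B3 → E7 → R3 → Y8: 6+4+9+2+17 = 38
DC → F1 → B3 → Y8 → E7 → R3: 6+4+14+15+2 = 41
DC → F1 → B3 → Y8 → R3 → E7: 6+4+14+17+2 = 43
DC → F1 → B3 → R3 → E7 → Y8: 6+4+7+2+15 = 34
DC → F1 → B3 → R3 → Y8 → E7: 6+4+7+17+15 = 49
DC → F1 → Y8 → E7 → B3 → R3: 6+10+15+9+7 = 47
DC → F1 → Y8 → E7 → R3 → B3: 6+10+15+2+7 = 40
… (106 more)
DC → E7 → R3 → B3 → F1 → Y8: 7+2+7+4+10 = 30  ← best
The minimum is 30.
One shortest path: DC → E7 → R3 → B3 → F1 → Y8.

Minimum one-way distance = 30 km.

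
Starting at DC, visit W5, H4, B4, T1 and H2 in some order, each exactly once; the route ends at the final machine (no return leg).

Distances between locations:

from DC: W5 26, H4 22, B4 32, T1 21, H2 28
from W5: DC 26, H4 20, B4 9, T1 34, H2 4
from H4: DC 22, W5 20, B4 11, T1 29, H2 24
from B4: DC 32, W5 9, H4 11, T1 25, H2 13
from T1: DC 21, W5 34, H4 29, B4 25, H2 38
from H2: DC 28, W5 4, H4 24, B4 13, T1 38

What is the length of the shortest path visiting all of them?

Shortest open route: 74.

There are 5! = 120 possible orderings.
DC - W5 - H4 - B4 - T1 - H2: 26+20+11+25+38 = 120
DC - W5 - H4 - B4 - H2 - T1: 26+20+11+13+38 = 108
DC - W5 - H4 - T1 - B4 - H2: 26+20+29+25+13 = 113
DC - W5 - H4 - T1 - H2 - B4: 26+20+29+38+13 = 126
DC - W5 - H4 - H2 - B4 - T1: 26+20+24+13+25 = 108
DC - W5 - H4 - H2 - T1 - B4: 26+20+24+38+25 = 133
DC - W5 - B4 - H4 - T1 - H2: 26+9+11+29+38 = 113
DC - W5 - B4 - H4 - H2 - T1: 26+9+11+24+38 = 108
DC - W5 - B4 - T1 - H4 - H2: 26+9+25+29+24 = 113
DC - W5 - B4 - T1 - H2 - H4: 26+9+25+38+24 = 122
DC - W5 - B4 - H2 - H4 - T1: 26+9+13+24+29 = 101
DC - W5 - B4 - H2 - T1 - H4: 26+9+13+38+29 = 115
DC - W5 - T1 - H4 - B4 - H2: 26+34+29+11+13 = 113
DC - W5 - T1 - H4 - H2 - B4: 26+34+29+24+13 = 126
… (106 more)
DC - T1 - H4 - B4 - W5 - H2: 21+29+11+9+4 = 74  ← best
The minimum is 74.
One shortest path: DC → T1 → H4 → B4 → W5 → H2.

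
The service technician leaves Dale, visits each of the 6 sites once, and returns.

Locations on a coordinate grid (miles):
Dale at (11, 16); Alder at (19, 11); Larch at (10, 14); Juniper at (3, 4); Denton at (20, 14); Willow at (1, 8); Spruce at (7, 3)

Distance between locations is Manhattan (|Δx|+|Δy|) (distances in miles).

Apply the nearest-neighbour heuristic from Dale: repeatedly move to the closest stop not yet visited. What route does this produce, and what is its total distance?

66 miles along Dale → Larch → Denton → Alder → Spruce → Juniper → Willow → Dale.

Dale → [Larch:3 / Denton:11 / Alder:13 / Spruce:17 / Willow:18 / Juniper:20] → Larch (3)
Larch → [Denton:10 / Alder:12 / Spruce:14 / Willow:15 / Juniper:17] → Denton (10)
Denton → [Alder:4 / Spruce:24 / Willow:25 / Juniper:27] → Alder (4)
Alder → [Spruce:20 / Willow:21 / Juniper:23] → Spruce (20)
Spruce → [Juniper:5 / Willow:11] → Juniper (5)
Juniper → [Willow:6] → Willow (6)
Return Willow→Dale: 18.
Total = 3 + 10 + 4 + 20 + 5 + 6 + 18 = 66.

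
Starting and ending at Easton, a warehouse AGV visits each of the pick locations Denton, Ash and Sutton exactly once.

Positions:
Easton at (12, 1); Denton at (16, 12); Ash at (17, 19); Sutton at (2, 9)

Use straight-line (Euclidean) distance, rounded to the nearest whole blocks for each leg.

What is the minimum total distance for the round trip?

50 blocks — the shortest possible round trip.

Easton→Denton→Ash→Sutton→Easton: 12+7+18+13 = 50
Easton→Denton→Sutton→Ash→Easton: 12+14+18+19 = 63
Easton→Ash→Denton→Sutton→Easton: 19+7+14+13 = 53
The minimum is 50.
One optimal route: Easton → Denton → Ash → Sutton → Easton (or its reverse).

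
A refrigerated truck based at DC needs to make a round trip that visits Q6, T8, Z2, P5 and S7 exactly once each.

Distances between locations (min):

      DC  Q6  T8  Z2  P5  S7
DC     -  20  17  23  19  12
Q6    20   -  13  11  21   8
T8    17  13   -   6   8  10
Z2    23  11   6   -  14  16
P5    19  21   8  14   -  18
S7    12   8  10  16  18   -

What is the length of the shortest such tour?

There are 60 distinct closed tours to check (reversals are equivalent).
DC→Q6→T8→Z2→P5→S7→DC: 20+13+6+14+18+12 = 83
DC→Q6→T8→Z2→S7→P5→DC: 20+13+6+16+18+19 = 92
DC→Q6→T8→P5→Z2→S7→DC: 20+13+8+14+16+12 = 83
DC→Q6→T8→P5→S7→Z2→DC: 20+13+8+18+16+23 = 98
DC→Q6→T8→S7→Z2→P5→DC: 20+13+10+16+14+19 = 92
DC→Q6→T8→S7→P5→Z2→DC: 20+13+10+18+14+23 = 98
DC→Q6→Z2→T8→P5→S7→DC: 20+11+6+8+18+12 = 75
DC→Q6→Z2→T8→S7→P5→DC: 20+11+6+10+18+19 = 84
DC→Q6→Z2→P5→T8→S7→DC: 20+11+14+8+10+12 = 75
DC→Q6→Z2→P5→S7→T8→DC: 20+11+14+18+10+17 = 90
DC→Q6→Z2→S7→T8→P5→DC: 20+11+16+10+8+19 = 84
DC→Q6→Z2→S7→P5→T8→DC: 20+11+16+18+8+17 = 90
DC→Q6→P5→T8→Z2→S7→DC: 20+21+8+6+16+12 = 83
DC→Q6→P5→T8→S7→Z2→DC: 20+21+8+10+16+23 = 98
… (46 more)
DC→P5→T8→Z2→Q6→S7→DC: 19+8+6+11+8+12 = 64  ← best
The minimum is 64.
One optimal route: DC → P5 → T8 → Z2 → Q6 → S7 → DC (or its reverse).

Minimum total distance: 64 min.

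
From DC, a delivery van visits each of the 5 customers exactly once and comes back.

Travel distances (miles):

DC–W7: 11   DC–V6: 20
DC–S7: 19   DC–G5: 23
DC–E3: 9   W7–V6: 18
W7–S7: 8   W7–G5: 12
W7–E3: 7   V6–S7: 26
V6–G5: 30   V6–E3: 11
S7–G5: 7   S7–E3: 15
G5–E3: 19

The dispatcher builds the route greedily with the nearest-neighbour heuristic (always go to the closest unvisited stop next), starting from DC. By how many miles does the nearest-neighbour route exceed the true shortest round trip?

The nearest-neighbour route is 5 miles longer than optimal.

DC: E3=9, W7=11, S7=19, V6=20, G5=23 ⇒ E3
E3: W7=7, V6=11, S7=15, G5=19 ⇒ W7
W7: S7=8, G5=12, V6=18 ⇒ S7
S7: G5=7, V6=26 ⇒ G5
G5: V6=30 ⇒ V6
NN route DC → E3 → W7 → S7 → G5 → V6 → DC costs 81.
Optimal: DC → W7 → S7 → G5 → V6 → E3 → DC costs 76 (by enumerating all 60 distinct tours).
Excess = 81 − 76 = 5.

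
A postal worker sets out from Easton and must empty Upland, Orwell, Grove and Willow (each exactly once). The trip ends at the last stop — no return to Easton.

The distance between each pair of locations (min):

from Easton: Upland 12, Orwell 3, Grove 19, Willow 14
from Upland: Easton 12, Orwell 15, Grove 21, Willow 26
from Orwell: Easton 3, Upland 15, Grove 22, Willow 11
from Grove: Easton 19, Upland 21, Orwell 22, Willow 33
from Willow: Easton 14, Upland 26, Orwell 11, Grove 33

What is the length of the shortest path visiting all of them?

There are 4! = 24 possible orderings.
Easton - Upland - Orwell - Grove - Willow: 12+15+22+33 = 82
Easton - Upland - Orwell - Willow - Grove: 12+15+11+33 = 71
Easton - Upland - Grove - Orwell - Willow: 12+21+22+11 = 66
Easton - Upland - Grove - Willow - Orwell: 12+21+33+11 = 77
Easton - Upland - Willow - Orwell - Grove: 12+26+11+22 = 71
Easton - Upland - Willow - Grove - Orwell: 12+26+33+22 = 93
Easton - Orwell - Upland - Grove - Willow: 3+15+21+33 = 72
Easton - Orwell - Upland - Willow - Grove: 3+15+26+33 = 77
Easton - Orwell - Grove - Upland - Willow: 3+22+21+26 = 72
Easton - Orwell - Grove - Willow - Upland: 3+22+33+26 = 84
Easton - Orwell - Willow - Upland - Grove: 3+11+26+21 = 61
Easton - Orwell - Willow - Grove - Upland: 3+11+33+21 = 68
Easton - Grove - Upland - Orwell - Willow: 19+21+15+11 = 66
Easton - Grove - Upland - Willow - Orwell: 19+21+26+11 = 77
… (10 more)
The minimum is 61.
One shortest path: Easton → Orwell → Willow → Upland → Grove.

Minimum one-way distance = 61 min.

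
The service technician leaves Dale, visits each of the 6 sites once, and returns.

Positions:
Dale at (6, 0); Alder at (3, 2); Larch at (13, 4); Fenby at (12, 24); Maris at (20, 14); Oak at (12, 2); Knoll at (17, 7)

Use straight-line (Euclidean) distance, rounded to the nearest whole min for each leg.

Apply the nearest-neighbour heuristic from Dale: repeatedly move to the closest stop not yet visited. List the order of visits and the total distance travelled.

66 min along Dale → Alder → Oak → Larch → Knoll → Maris → Fenby → Dale.

Dale → [Alder:4 / Oak:6 / Larch:8 / Knoll:13 / Maris:20 / Fenby:25] → Alder (4)
Alder → [Oak:9 / Larch:10 / Knoll:15 / Maris:21 / Fenby:24] → Oak (9)
Oak → [Larch:2 / Knoll:7 / Maris:14 / Fenby:22] → Larch (2)
Larch → [Knoll:5 / Maris:12 / Fenby:20] → Knoll (5)
Knoll → [Maris:8 / Fenby:18] → Maris (8)
Maris → [Fenby:13] → Fenby (13)
Return Fenby→Dale: 25.
Total = 4 + 9 + 2 + 5 + 8 + 13 + 25 = 66.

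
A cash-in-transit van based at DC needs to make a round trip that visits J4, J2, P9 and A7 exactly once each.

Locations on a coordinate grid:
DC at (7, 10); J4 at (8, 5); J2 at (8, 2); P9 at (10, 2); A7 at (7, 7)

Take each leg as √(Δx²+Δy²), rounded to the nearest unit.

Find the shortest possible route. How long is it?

There are 12 distinct closed tours to check (reversals are equivalent).
DC-J4-J2-P9-A7-DC: 5+3+2+6+3 = 19
DC-J4-J2-A7-P9-DC: 5+3+5+6+9 = 28
DC-J4-P9-J2-A7-DC: 5+4+2+5+3 = 19
DC-J4-P9-A7-J2-DC: 5+4+6+5+8 = 28
DC-J4-A7-J2-P9-DC: 5+2+5+2+9 = 23
DC-J4-A7-P9-J2-DC: 5+2+6+2+8 = 23
DC-J2-J4-P9-A7-DC: 8+3+4+6+3 = 24
DC-J2-J4-A7-P9-DC: 8+3+2+6+9 = 28
DC-J2-P9-J4-A7-DC: 8+2+4+2+3 = 19
DC-J2-A7-J4-P9-DC: 8+5+2+4+9 = 28
DC-P9-J4-J2-A7-DC: 9+4+3+5+3 = 24
DC-P9-J2-J4-A7-DC: 9+2+3+2+3 = 19
The minimum is 19.
One optimal route: DC → J4 → J2 → P9 → A7 → DC (or its reverse).

19 — the shortest possible round trip.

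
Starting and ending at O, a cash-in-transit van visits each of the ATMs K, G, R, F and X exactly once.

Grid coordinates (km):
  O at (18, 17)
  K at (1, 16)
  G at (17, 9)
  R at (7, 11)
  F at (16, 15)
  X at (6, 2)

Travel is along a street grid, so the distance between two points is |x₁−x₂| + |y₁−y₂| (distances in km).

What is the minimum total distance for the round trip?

With 5 stops there are 5!/2 = 60 distinct round trips (a route and its reverse cost the same).
O - K - G - R - F - X - O: 18+23+12+13+23+27 = 116
O - K - G - R - X - F - O: 18+23+12+10+23+4 = 90
O - K - G - F - R - X - O: 18+23+7+13+10+27 = 98
O - K - G - F - X - R - O: 18+23+7+23+10+17 = 98
O - K - G - X - R - F - O: 18+23+18+10+13+4 = 86
O - K - G - X - F - R - O: 18+23+18+23+13+17 = 112
O - K - R - G - F - X - O: 18+11+12+7+23+27 = 98
O - K - R - G - X - F - O: 18+11+12+18+23+4 = 86
O - K - R - F - G - X - O: 18+11+13+7+18+27 = 94
O - K - R - F - X - G - O: 18+11+13+23+18+9 = 92
O - K - R - X - G - F - O: 18+11+10+18+7+4 = 68
O - K - R - X - F - G - O: 18+11+10+23+7+9 = 78
O - K - F - G - R - X - O: 18+16+7+12+10+27 = 90
O - K - F - G - X - R - O: 18+16+7+18+10+17 = 86
… (46 more)
The minimum is 68.
One optimal route: O → K → R → X → G → F → O (or its reverse).

Shortest round trip = 68 km.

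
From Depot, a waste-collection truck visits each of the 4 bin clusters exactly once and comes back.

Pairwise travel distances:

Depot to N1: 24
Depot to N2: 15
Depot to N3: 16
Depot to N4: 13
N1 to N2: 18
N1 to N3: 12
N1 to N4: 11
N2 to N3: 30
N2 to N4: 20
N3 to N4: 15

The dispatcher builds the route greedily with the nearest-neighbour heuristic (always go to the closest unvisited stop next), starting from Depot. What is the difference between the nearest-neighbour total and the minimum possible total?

From Depot: N4=13, N2=15, N3=16, N1=24 → choose N4 (13).
From N4: N1=11, N3=15, N2=20 → choose N1 (11).
From N1: N3=12, N2=18 → choose N3 (12).
From N3: N2=30 → choose N2 (30).
NN route Depot → N4 → N1 → N3 → N2 → Depot costs 81.
Optimal: Depot → N2 → N1 → N3 → N4 → Depot costs 73 (by enumerating all 12 distinct tours).
Excess = 81 − 73 = 8.

The nearest-neighbour route is 8 longer than optimal.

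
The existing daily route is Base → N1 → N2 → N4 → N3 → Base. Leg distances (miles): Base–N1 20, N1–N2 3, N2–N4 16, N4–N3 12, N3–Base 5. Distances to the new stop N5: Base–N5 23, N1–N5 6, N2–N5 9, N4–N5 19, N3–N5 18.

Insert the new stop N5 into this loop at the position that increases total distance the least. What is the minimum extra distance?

Insertion cost between consecutive stops i–j is d(i,N5) + d(N5,j) − d(i,j):
  between Base and N1: 23 + 6 − 20 = 9
  between N1 and N2: 6 + 9 − 3 = 12
  between N2 and N4: 9 + 19 − 16 = 12
  between N4 and N3: 19 + 18 − 12 = 25
  between N3 and Base: 18 + 23 − 5 = 36
Cheapest insertion is between Base and N1, adding 9.
New total = 56 + 9 = 65.

+9 miles — insert N5 between Base and N1.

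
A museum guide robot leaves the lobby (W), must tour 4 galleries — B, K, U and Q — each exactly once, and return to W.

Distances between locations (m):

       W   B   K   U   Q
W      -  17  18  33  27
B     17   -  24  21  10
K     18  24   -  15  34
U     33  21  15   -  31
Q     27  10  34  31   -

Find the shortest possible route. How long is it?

W→B→K→U→Q→W: 17+24+15+31+27 = 114
W→B→K→Q→U→W: 17+24+34+31+33 = 139
W→B→U→K→Q→W: 17+21+15+34+27 = 114
W→B→U→Q→K→W: 17+21+31+34+18 = 121
W→B→Q→K→U→W: 17+10+34+15+33 = 109
W→B→Q→U→K→W: 17+10+31+15+18 = 91
W→K→B→U→Q→W: 18+24+21+31+27 = 121
W→K→B→Q→U→W: 18+24+10+31+33 = 116
W→K→U→B→Q→W: 18+15+21+10+27 = 91
W→K→Q→B→U→W: 18+34+10+21+33 = 116
W→U→B→K→Q→W: 33+21+24+34+27 = 139
W→U→K→B→Q→W: 33+15+24+10+27 = 109
The minimum is 91.
One optimal route: W → B → Q → U → K → W (or its reverse).

Minimum total distance: 91 m.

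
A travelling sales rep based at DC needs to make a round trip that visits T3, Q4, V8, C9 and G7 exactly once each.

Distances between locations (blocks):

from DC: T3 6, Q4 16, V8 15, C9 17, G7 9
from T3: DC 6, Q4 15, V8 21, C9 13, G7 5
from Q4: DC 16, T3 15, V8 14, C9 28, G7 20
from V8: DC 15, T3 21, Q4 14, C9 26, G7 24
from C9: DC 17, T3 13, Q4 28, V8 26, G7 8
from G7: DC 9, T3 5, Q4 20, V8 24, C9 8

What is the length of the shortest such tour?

74 blocks — the shortest possible round trip.

With 5 stops there are 5!/2 = 60 distinct round trips (a route and its reverse cost the same).
DC→T3→Q4→V8→C9→G7→DC: 6+15+14+26+8+9 = 78
DC→T3→Q4→V8→G7→C9→DC: 6+15+14+24+8+17 = 84
DC→T3→Q4→C9→V8→G7→DC: 6+15+28+26+24+9 = 108
DC→T3→Q4→C9→G7→V8→DC: 6+15+28+8+24+15 = 96
DC→T3→Q4→G7→V8→C9→DC: 6+15+20+24+26+17 = 108
DC→T3→Q4→G7→C9→V8→DC: 6+15+20+8+26+15 = 90
DC→T3→V8→Q4→C9→G7→DC: 6+21+14+28+8+9 = 86
DC→T3→V8→Q4→G7→C9→DC: 6+21+14+20+8+17 = 86
DC→T3→V8→C9→Q4→G7→DC: 6+21+26+28+20+9 = 110
DC→T3→V8→C9→G7→Q4→DC: 6+21+26+8+20+16 = 97
DC→T3→V8→G7→Q4→C9→DC: 6+21+24+20+28+17 = 116
DC→T3→V8→G7→C9→Q4→DC: 6+21+24+8+28+16 = 103
DC→T3→C9→Q4→V8→G7→DC: 6+13+28+14+24+9 = 94
DC→T3→C9→Q4→G7→V8→DC: 6+13+28+20+24+15 = 106
… (46 more)
DC→V8→Q4→T3→C9→G7→DC: 15+14+15+13+8+9 = 74  ← best
The minimum is 74.
One optimal route: DC → V8 → Q4 → T3 → C9 → G7 → DC (or its reverse).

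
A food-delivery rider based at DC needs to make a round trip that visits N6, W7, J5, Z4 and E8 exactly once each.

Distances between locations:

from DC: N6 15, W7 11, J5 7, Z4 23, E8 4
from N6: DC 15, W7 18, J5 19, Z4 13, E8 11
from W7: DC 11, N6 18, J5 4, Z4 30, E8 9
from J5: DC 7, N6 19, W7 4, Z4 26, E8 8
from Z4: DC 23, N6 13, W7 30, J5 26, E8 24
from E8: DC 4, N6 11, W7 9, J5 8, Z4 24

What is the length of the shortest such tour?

Shortest round trip = 67.

DC - N6 - W7 - J5 - Z4 - E8 - DC: 15+18+4+26+24+4 = 91
DC - N6 - W7 - J5 - E8 - Z4 - DC: 15+18+4+8+24+23 = 92
DC - N6 - W7 - Z4 - J5 - E8 - DC: 15+18+30+26+8+4 = 101
DC - N6 - W7 - Z4 - E8 - J5 - DC: 15+18+30+24+8+7 = 102
DC - N6 - W7 - E8 - J5 - Z4 - DC: 15+18+9+8+26+23 = 99
DC - N6 - W7 - E8 - Z4 - J5 - DC: 15+18+9+24+26+7 = 99
DC - N6 - J5 - W7 - Z4 - E8 - DC: 15+19+4+30+24+4 = 96
DC - N6 - J5 - W7 - E8 - Z4 - DC: 15+19+4+9+24+23 = 94
DC - N6 - J5 - Z4 - W7 - E8 - DC: 15+19+26+30+9+4 = 103
DC - N6 - J5 - Z4 - E8 - W7 - DC: 15+19+26+24+9+11 = 104
DC - N6 - J5 - E8 - W7 - Z4 - DC: 15+19+8+9+30+23 = 104
DC - N6 - J5 - E8 - Z4 - W7 - DC: 15+19+8+24+30+11 = 107
DC - N6 - Z4 - W7 - J5 - E8 - DC: 15+13+30+4+8+4 = 74
DC - N6 - Z4 - W7 - E8 - J5 - DC: 15+13+30+9+8+7 = 82
… (46 more)
DC - J5 - W7 - E8 - N6 - Z4 - DC: 7+4+9+11+13+23 = 67  ← best
The minimum is 67.
One optimal route: DC → J5 → W7 → E8 → N6 → Z4 → DC (or its reverse).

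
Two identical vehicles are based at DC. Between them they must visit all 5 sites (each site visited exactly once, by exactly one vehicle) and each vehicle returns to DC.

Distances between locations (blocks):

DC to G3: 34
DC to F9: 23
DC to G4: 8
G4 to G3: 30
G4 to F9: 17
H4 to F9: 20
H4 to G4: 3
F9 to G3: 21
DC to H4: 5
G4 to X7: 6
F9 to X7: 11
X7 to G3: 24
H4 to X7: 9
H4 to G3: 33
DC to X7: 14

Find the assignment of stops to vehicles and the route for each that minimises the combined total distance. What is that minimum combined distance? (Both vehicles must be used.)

Minimum combined distance: 90 blocks.

Check every non-empty split of the stops between the two vehicles; for each half take its own optimal tour:
  {H4} + {G4, F9, X7, G3}: 10 + 80 = 90
  {G4} + {H4, F9, X7, G3}: 16 + 80 = 96
  {H4, G4} + {F9, X7, G3}: 16 + 80 = 96
  {F9} + {H4, G4, X7, G3}: 46 + 72 = 118
  {H4, F9} + {G4, X7, G3}: 48 + 72 = 120
  {G4, F9} + {H4, X7, G3}: 48 + 72 = 120
  … (15 splits in total)
Best: vehicle 1 DC → H4 → DC = 10; vehicle 2 DC → G4 → X7 → F9 → G3 → DC = 80; combined 90.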